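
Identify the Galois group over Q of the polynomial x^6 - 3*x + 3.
(S_3 x S_3) : C_2

The polynomial f is an irreducible sextic over Q, so G = Gal(f/Q) is one of the 16 transitive subgroups 6T1, ..., 6T16 of S_6. The discriminant of f is -9059283, which is not a perfect square, so G is not contained in A_6. The transitive groups of degree 6 not contained in A_6 are: C_6 (6T1, order 6), S_3 (6T2, order 6), D_6 (6T3, order 12), C_3 x S_3 (6T5, order 18), A_4 x C_2 (6T6, order 24), S_4 (6T8, order 24), S_3 x S_3 (6T9, order 36), S_4 x C_2 (6T11, order 48), (S_3 x S_3) : C_2 (6T13, order 72), PGL(2,5) (6T14, order 120), S_6 (6T16, order 720). By Dedekind's theorem, for a prime p not dividing disc(f) the degrees of the irreducible factors of f mod p form the cycle type of an element of G. Factoring f modulo the 28 such primes p <= 127 (skipping 3, 17, 43, which divide the discriminant), each new pattern first appears at: mod 2: f = (x^6 + x + 1), pattern 6; mod 7: f = (x + 1)(x^2 + 4x + 6)(x^3 + 2x^2 + x + 4), pattern 3+2+1; mod 11: f = (x^2 + 9x + 2)(x^4 + 2x^3 + 2x^2 + 7), pattern 4+2; mod 13: f = (x + 3)(x + 8)(x^2 + 3x + 6)(x^2 + 12x + 3), pattern 2+2+1+1; mod 61: f = (x + 40)(x + 51)(x + 57)(x + 59)(x^2 + 37x + 50), pattern 2+1+1+1+1; mod 97: f = (x + 48)(x + 85)(x + 87)(x^3 + 71x^2 + 60x + 63), pattern 3+1+1+1; mod 113: f = (x^2 + 49x + 72)(x^2 + 68x + 105)(x^2 + 109x + 10), pattern 2+2+2; mod 127: f = (x^3 + 39x^2 + 106x + 109)(x^3 + 88x^2 + 18x + 21), pattern 3+3. No other pattern occurs in this range, so the set of observed cycle types is {6, 3+2+1, 4+2, 2+2+1+1, 2+1+1+1+1, 3+1+1+1, 2+2+2, 3+3}. The candidates containing elements of all these cycle types are (S_3 x S_3) : C_2 (6T13) of order 72, S_6 (6T16) of order 720; the others are excluded. The observed types are precisely the cycle types that occur in (S_3 x S_3) : C_2 (6T13) (apart from the identity). Each of the other remaining candidates has further cycle types, and by the Chebotarev density theorem the matching factorization patterns would occur for a proportion of primes equal to their share of the group: S_6 (6T16) additionally contains elements of type 5+1, 4+1+1 (234 of its 720 elements, about 32% of primes). None of the 28 primes tested shows any such pattern (for each of these groups the chance of that is below 10^-4), which rules them out. Hence G = (S_3 x S_3) : C_2 (6T13), of order 72.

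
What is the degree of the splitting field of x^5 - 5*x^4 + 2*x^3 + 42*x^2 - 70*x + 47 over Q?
The degree of the splitting field over Q equals the order of the Galois group, so first determine the group. The polynomial f is an irreducible quintic over Q, so G = Gal(f/Q) is a transitive subgroup of S_5: one of C_5 (5T1, order 5), D_5 (5T2, order 10), F_20 (5T3, order 20), A_5 (5T4, order 60) or S_5 (5T5, order 120). The discriminant of f is 55518595669, which is not a perfect square, so G is not contained in A_5. The transitive groups of degree 5 not contained in A_5 are: F_20 (5T3, order 20), S_5 (5T5, order 120). By Dedekind's theorem, for a prime p not dividing disc(f) the degrees of the irreducible factors of f mod p form the cycle type of an element of G. Factoring f modulo the first such prime p = 2, each new pattern first appears at: mod 2: f = (x^2 + x + 1)(x^3 + x + 1), pattern 3+2. No other pattern occurs in this range, so the set of observed cycle types is {3+2}. Among the candidates above, the only group containing elements of all these cycle types is S_5 (5T5) — F_20 (5T3) lacks at least one of them. Hence G = S_5 (5T5), of order 120. The Galois group S_5 (5T5) has order 120, so the splitting field has degree 120 over Q.

120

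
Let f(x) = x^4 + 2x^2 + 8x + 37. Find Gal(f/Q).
The polynomial is an irreducible quartic over Q and its discriminant is 12845056 = 3584^2, a perfect square, so the Galois group is contained in A_4. The resolvent cubic y^3 - 2*y^2 - 148*y + 232 is irreducible over Q. An irreducible resolvent with square discriminant gives A_4.

A_4 (also written A4)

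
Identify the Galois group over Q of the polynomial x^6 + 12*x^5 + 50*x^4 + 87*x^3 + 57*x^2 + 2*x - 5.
The polynomial f is an irreducible sextic over Q, so G = Gal(f/Q) is one of the 16 transitive subgroups 6T1, ..., 6T16 of S_6. The discriminant of f is 30991489 = 5567^2, a perfect square, so G is contained in A_6. The transitive groups of degree 6 contained in A_6 are: A_4 (6T4, order 12), S_4 (6T7, order 24), (C_3 x C_3) : C_4 (6T10, order 36), PSL(2,5) (6T12, order 60), A_6 (6T15, order 360). By Dedekind's theorem, for a prime p not dividing disc(f) the degrees of the irreducible factors of f mod p form the cycle type of an element of G. Factoring f modulo the 21 such primes p <= 79 (skipping 19, which divides the discriminant), each new pattern first appears at: mod 2: f = (x + 1)(x^5 + x^4 + x^3 + x + 1), pattern 5+1; mod 7: f = (x^3 + x^2 + 3x + 5)(x^3 + 4x^2 + x + 6), pattern 3+3; mod 61: f = (x + 4)(x + 26)(x^2 + 50x + 13)(x^2 + 54x + 30), pattern 2+2+1+1. No other pattern occurs in this range, so the set of observed cycle types is {5+1, 3+3, 2+2+1+1}. The candidates containing elements of all these cycle types are PSL(2,5) (6T12) of order 60, A_6 (6T15) of order 360; the others are excluded. The observed types are precisely the cycle types that occur in PSL(2,5) (6T12) (apart from the identity). Each of the other remaining candidates has further cycle types, and by the Chebotarev density theorem the matching factorization patterns would occur for a proportion of primes equal to their share of the group: A_6 (6T15) additionally contains elements of type 4+2, 3+1+1+1 (130 of its 360 elements, about 36% of primes). None of the 21 primes tested shows any such pattern (for each of these groups the chance of that is below 10^-4), which rules them out. Hence G = PSL(2,5) (6T12), of order 60.

PSL(2,5), A_5 acting on 6 points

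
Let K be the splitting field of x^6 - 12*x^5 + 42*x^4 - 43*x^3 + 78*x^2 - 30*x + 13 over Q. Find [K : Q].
The degree of the splitting field over Q equals the order of the Galois group, so first determine the group. The polynomial f is an irreducible sextic over Q, so G = Gal(f/Q) is one of the 16 transitive subgroups 6T1, ..., 6T16 of S_6. The discriminant of f is -152796047606667, which is not a perfect square, so G is not contained in A_6. The transitive groups of degree 6 not contained in A_6 are: C_6 (6T1, order 6), S_3 (6T2, order 6), D_6 (6T3, order 12), C_3 x S_3 (6T5, order 18), A_4 x C_2 (6T6, order 24), S_4 (6T8, order 24), S_3 x S_3 (6T9, order 36), S_4 x C_2 (6T11, order 48), (S_3 x S_3) : C_2 (6T13, order 72), PGL(2,5) (6T14, order 120), S_6 (6T16, order 720). By Dedekind's theorem, for a prime p not dividing disc(f) the degrees of the irreducible factors of f mod p form the cycle type of an element of G. Factoring f modulo the 33 such primes p <= 149 (skipping 3, 43, which divide the discriminant), each new pattern first appears at: mod 2: f = (x^6 + x^3 + 1), pattern 6; mod 7: f = (x + 4)(x + 5)(x + 6)(x^3 + x^2 + 2x + 6), pattern 3+1+1+1; mod 17: f = (x^2 + 2x + 13)(x^2 + 9x + 6)(x^2 + 11x + 3), pattern 2+2+2; mod 19: f = (x^3 + 13x^2 + 10x + 8)(x^3 + 13x^2 + 15x + 4), pattern 3+3; mod 73: f = (x + 1)(x + 18)(x + 34)(x + 37)(x + 48)(x + 69), pattern 1+1+1+1+1+1. No other pattern occurs in this range, so the set of observed cycle types is {6, 3+1+1+1, 2+2+2, 3+3, 1+1+1+1+1+1}. The candidates containing elements of all these cycle types are C_3 x S_3 (6T5) of order 18, S_3 x S_3 (6T9) of order 36, (S_3 x S_3) : C_2 (6T13) of order 72, S_6 (6T16) of order 720; the others are excluded. The observed types are precisely the cycle types that occur in C_3 x S_3 (6T5). Each of the other remaining candidates has further cycle types, and by the Chebotarev density theorem the matching factorization patterns would occur for a proportion of primes equal to their share of the group: S_3 x S_3 (6T9) additionally contains elements of type 2+2+1+1 (9 of its 36 elements, about 25% of primes); (S_3 x S_3) : C_2 (6T13) additionally contains elements of type 4+2, 3+2+1, 2+2+1+1, 2+1+1+1+1 (45 of its 72 elements, about 62% of primes); S_6 (6T16) additionally contains elements of type 5+1, 4+2, 4+1+1, 3+2+1, 2+2+1+1, 2+1+1+1+1 (504 of its 720 elements, about 70% of primes). None of the 33 primes tested shows any such pattern (for each of these groups the chance of that is below 10^-4), which rules them out. Hence G = C_3 x S_3 (6T5), of order 18. The Galois group C_3 x S_3 (6T5) has order 18, so the splitting field has degree 18 over Q.

18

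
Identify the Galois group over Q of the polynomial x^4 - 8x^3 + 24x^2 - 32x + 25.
V_4 (order 4)

The polynomial is an irreducible quartic over Q and its discriminant is 186624 = 432^2, a perfect square, so the Galois group is contained in A_4. The resolvent cubic y^3 - 24*y^2 + 156*y - 224 splits completely over Q, which gives the Klein four-group V_4.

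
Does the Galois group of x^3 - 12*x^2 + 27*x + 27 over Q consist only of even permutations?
Yes

The polynomial is irreducible of degree 3 over Q. Its discriminant is 35721 = 189^2, a perfect square. A Galois group lies in the alternating group exactly when the discriminant is a square in Q, so the Galois group (C_3) is contained in A_3.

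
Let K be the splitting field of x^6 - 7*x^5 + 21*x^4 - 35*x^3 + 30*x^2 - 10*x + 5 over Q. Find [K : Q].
The degree of the splitting field over Q equals the order of the Galois group, so first determine the group. The polynomial f is an irreducible sextic over Q, so G = Gal(f/Q) is one of the 16 transitive subgroups 6T1, ..., 6T16 of S_6. The discriminant of f is 525625 = 725^2, a perfect square, so G is contained in A_6. The transitive groups of degree 6 contained in A_6 are: A_4 (6T4, order 12), S_4 (6T7, order 24), (C_3 x C_3) : C_4 (6T10, order 36), PSL(2,5) (6T12, order 60), A_6 (6T15, order 360). By Dedekind's theorem, for a prime p not dividing disc(f) the degrees of the irreducible factors of f mod p form the cycle type of an element of G. Factoring f modulo the 19 such primes p <= 73 (skipping 5, 29, which divide the discriminant), each new pattern first appears at: mod 2: f = (x^2 + x + 1)(x^4 + x + 1), pattern 4+2; mod 11: f = (x^3 + 2x + 9)(x^3 + 4x^2 + 8x + 3), pattern 3+3; mod 19: f = (x + 6)(x + 7)(x^2 + 5x + 12)(x^2 + 13x + 10), pattern 2+2+1+1; mod 61: f = (x + 18)(x + 25)(x + 32)(x^3 + 40x^2 + 14x + 47), pattern 3+1+1+1. No other pattern occurs in this range, so the set of observed cycle types is {4+2, 3+3, 2+2+1+1, 3+1+1+1}. The candidates containing elements of all these cycle types are (C_3 x C_3) : C_4 (6T10) of order 36, A_6 (6T15) of order 360; the others are excluded. The observed types are precisely the cycle types that occur in (C_3 x C_3) : C_4 (6T10) (apart from the identity). Each of the other remaining candidates has further cycle types, and by the Chebotarev density theorem the matching factorization patterns would occur for a proportion of primes equal to their share of the group: A_6 (6T15) additionally contains elements of type 5+1 (144 of its 360 elements, about 40% of primes). None of the 19 primes tested shows any such pattern (for each of these groups the chance of that is below 10^-4), which rules them out. Hence G = (C_3 x C_3) : C_4 (6T10), of order 36. The Galois group (C_3 x C_3) : C_4 (6T10) has order 36, so the splitting field has degree 36 over Q.

36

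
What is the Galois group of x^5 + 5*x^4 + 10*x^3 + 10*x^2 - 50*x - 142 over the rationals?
A_5

The polynomial f is an irreducible quintic over Q, so G = Gal(f/Q) is a transitive subgroup of S_5: one of C_5 (5T1, order 5), D_5 (5T2, order 10), F_20 (5T3, order 20), A_5 (5T4, order 60) or S_5 (5T5, order 120). The discriminant of f is 58564000000 = 242000^2, a perfect square, so G is contained in A_5. The transitive groups of degree 5 contained in A_5 are: C_5 (5T1, order 5), D_5 (5T2, order 10), A_5 (5T4, order 60). By Dedekind's theorem, for a prime p not dividing disc(f) the degrees of the irreducible factors of f mod p form the cycle type of an element of G. Factoring f modulo the 3 such primes p <= 13 (skipping 2, 5, 11, which divide the discriminant), each new pattern first appears at: mod 3: f = (x^5 + 2x^4 + x^3 + x^2 + x + 2), pattern 5; mod 13: f = (x + 6)(x + 8)(x^3 + 4x^2 + 10x + 3), pattern 3+1+1. No other pattern occurs in this range, so the set of observed cycle types is {5, 3+1+1}. Among the candidates above, the only group containing elements of all these cycle types is A_5 (5T4) — each of C_5 (5T1), D_5 (5T2) lacks at least one of them. Hence G = A_5 (5T4), of order 60.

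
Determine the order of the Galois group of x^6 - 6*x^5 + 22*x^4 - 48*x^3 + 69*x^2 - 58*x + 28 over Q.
The degree of the splitting field over Q equals the order of the Galois group, so first determine the group. The polynomial f is an irreducible sextic over Q, so G = Gal(f/Q) is one of the 16 transitive subgroups 6T1, ..., 6T16 of S_6. The discriminant of f is -110231552, which is not a perfect square, so G is not contained in A_6. The transitive groups of degree 6 not contained in A_6 are: C_6 (6T1, order 6), S_3 (6T2, order 6), D_6 (6T3, order 12), C_3 x S_3 (6T5, order 18), A_4 x C_2 (6T6, order 24), S_4 (6T8, order 24), S_3 x S_3 (6T9, order 36), S_4 x C_2 (6T11, order 48), (S_3 x S_3) : C_2 (6T13, order 72), PGL(2,5) (6T14, order 120), S_6 (6T16, order 720). By Dedekind's theorem, for a prime p not dividing disc(f) the degrees of the irreducible factors of f mod p form the cycle type of an element of G. Factoring f modulo the 29 such primes p <= 127 (skipping 2, 29, which divide the discriminant), each new pattern first appears at: mod 3: f = (x^3 + x^2 + 2x + 1)(x^3 + 2x^2 + 1), pattern 3+3; mod 5: f = (x^6 + 4x^5 + 2x^4 + 2x^3 + 4x^2 + 2x + 3), pattern 6; mod 7: f = (x)(x + 5)(x^4 + 3x^3 + x + 1), pattern 4+1+1; mod 17: f = (x + 5)(x + 10)(x^2 + x + 7)(x^2 + 12x + 13), pattern 2+2+1+1; mod 23: f = (x^2 + 3x + 3)(x^2 + 16x + 13)(x^2 + 21x + 19), pattern 2+2+2; mod 67: f = (x^2 + 65x + 65)(x^4 + 63x^3 + 16x^2 + 43x + 53), pattern 4+2; mod 127: f = (x + 7)(x + 26)(x + 99)(x + 118)(x^2 + 125x + 39), pattern 2+1+1+1+1. No other pattern occurs in this range, so the set of observed cycle types is {3+3, 6, 4+1+1, 2+2+1+1, 2+2+2, 4+2, 2+1+1+1+1}. The candidates containing elements of all these cycle types are S_4 x C_2 (6T11) of order 48, S_6 (6T16) of order 720; the others are excluded. The observed types are precisely the cycle types that occur in S_4 x C_2 (6T11) (apart from the identity). Each of the other remaining candidates has further cycle types, and by the Chebotarev density theorem the matching factorization patterns would occur for a proportion of primes equal to their share of the group: S_6 (6T16) additionally contains elements of type 5+1, 3+2+1, 3+1+1+1 (304 of its 720 elements, about 42% of primes). None of the 29 primes tested shows any such pattern (for each of these groups the chance of that is below 10^-4), which rules them out. Hence G = S_4 x C_2 (6T11), of order 48. The Galois group S_4 x C_2 (6T11) has order 48, so the splitting field has degree 48 over Q.

48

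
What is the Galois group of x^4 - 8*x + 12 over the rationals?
A_4

The polynomial is an irreducible quartic over Q and its discriminant is 331776 = 576^2, a perfect square, so the Galois group is contained in A_4. The resolvent cubic y^3 - 48*y - 64 is irreducible over Q. An irreducible resolvent with square discriminant gives A_4.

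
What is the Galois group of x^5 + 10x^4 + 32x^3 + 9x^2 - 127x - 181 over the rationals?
5T5: S_5

The polynomial f is an irreducible quintic over Q, so G = Gal(f/Q) is a transitive subgroup of S_5: one of C_5 (5T1, order 5), D_5 (5T2, order 10), F_20 (5T3, order 20), A_5 (5T4, order 60) or S_5 (5T5, order 120). The discriminant of f is 2303279104, which is not a perfect square, so G is not contained in A_5. The transitive groups of degree 5 not contained in A_5 are: F_20 (5T3, order 20), S_5 (5T5, order 120). By Dedekind's theorem, for a prime p not dividing disc(f) the degrees of the irreducible factors of f mod p form the cycle type of an element of G. Factoring f modulo the 5 such primes p <= 17 (skipping 2, 7, which divide the discriminant), each new pattern first appears at: mod 3: f = (x^5 + x^4 + 2x^3 + 2x + 2), pattern 5; mod 17: f = (x + 1)(x + 12)(x^3 + 14x^2 + 8x + 9), pattern 3+1+1. No other pattern occurs in this range, so the set of observed cycle types is {5, 3+1+1}. Among the candidates above, the only group containing elements of all these cycle types is S_5 (5T5) — F_20 (5T3) lacks at least one of them. Hence G = S_5 (5T5), of order 120.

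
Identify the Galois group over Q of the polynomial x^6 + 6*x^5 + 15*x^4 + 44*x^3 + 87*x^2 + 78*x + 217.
6T5: C_3 x S_3

The polynomial f is an irreducible sextic over Q, so G = Gal(f/Q) is one of the 16 transitive subgroups 6T1, ..., 6T16 of S_6. The discriminant of f is -190210142896128, which is not a perfect square, so G is not contained in A_6. The transitive groups of degree 6 not contained in A_6 are: C_6 (6T1, order 6), S_3 (6T2, order 6), D_6 (6T3, order 12), C_3 x S_3 (6T5, order 18), A_4 x C_2 (6T6, order 24), S_4 (6T8, order 24), S_3 x S_3 (6T9, order 36), S_4 x C_2 (6T11, order 48), (S_3 x S_3) : C_2 (6T13, order 72), PGL(2,5) (6T14, order 120), S_6 (6T16, order 720). By Dedekind's theorem, for a prime p not dividing disc(f) the degrees of the irreducible factors of f mod p form the cycle type of an element of G. Factoring f modulo the 33 such primes p <= 149 (skipping 2, 3, which divide the discriminant), each new pattern first appears at: mod 5: f = (x^6 + x^5 + 4x^3 + 2x^2 + 3x + 2), pattern 6; mod 7: f = (x)(x + 4)(x + 6)(x^3 + 3x^2 + 3x + 5), pattern 3+1+1+1; mod 17: f = (x^2 + 10)(x^2 + 11x + 4)(x^2 + 12x + 5), pattern 2+2+2; mod 19: f = (x^3 + 3x^2 + 3x + 10)(x^3 + 3x^2 + 3x + 16), pattern 3+3; mod 73: f = (x + 12)(x + 14)(x + 16)(x + 30)(x + 32)(x + 48), pattern 1+1+1+1+1+1. No other pattern occurs in this range, so the set of observed cycle types is {6, 3+1+1+1, 2+2+2, 3+3, 1+1+1+1+1+1}. The candidates containing elements of all these cycle types are C_3 x S_3 (6T5) of order 18, S_3 x S_3 (6T9) of order 36, (S_3 x S_3) : C_2 (6T13) of order 72, S_6 (6T16) of order 720; the others are excluded. The observed types are precisely the cycle types that occur in C_3 x S_3 (6T5). Each of the other remaining candidates has further cycle types, and by the Chebotarev density theorem the matching factorization patterns would occur for a proportion of primes equal to their share of the group: S_3 x S_3 (6T9) additionally contains elements of type 2+2+1+1 (9 of its 36 elements, about 25% of primes); (S_3 x S_3) : C_2 (6T13) additionally contains elements of type 4+2, 3+2+1, 2+2+1+1, 2+1+1+1+1 (45 of its 72 elements, about 62% of primes); S_6 (6T16) additionally contains elements of type 5+1, 4+2, 4+1+1, 3+2+1, 2+2+1+1, 2+1+1+1+1 (504 of its 720 elements, about 70% of primes). None of the 33 primes tested shows any such pattern (for each of these groups the chance of that is below 10^-4), which rules them out. Hence G = C_3 x S_3 (6T5), of order 18.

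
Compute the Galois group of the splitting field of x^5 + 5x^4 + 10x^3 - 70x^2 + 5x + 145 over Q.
F_20 (also written F20)

The polynomial f is an irreducible quintic over Q, so G = Gal(f/Q) is a transitive subgroup of S_5: one of C_5 (5T1, order 5), D_5 (5T2, order 10), F_20 (5T3, order 20), A_5 (5T4, order 60) or S_5 (5T5, order 120). The discriminant of f is 18926796800000, which is not a perfect square, so G is not contained in A_5. The transitive groups of degree 5 not contained in A_5 are: F_20 (5T3, order 20), S_5 (5T5, order 120). By Dedekind's theorem, for a prime p not dividing disc(f) the degrees of the irreducible factors of f mod p form the cycle type of an element of G. Factoring f modulo the 18 such primes p <= 73 (skipping 2, 5, 19, which divide the discriminant), each new pattern first appears at: mod 3: f = (x + 2)(x^4 + x^2 + 2), pattern 4+1; mod 11: f = (x^5 + 5x^4 + 10x^3 + 7x^2 + 5x + 2), pattern 5; mod 29: f = (x)(x^2 + 10x + 6)(x^2 + 24x + 25), pattern 2+2+1. No other pattern occurs in this range, so the set of observed cycle types is {4+1, 5, 2+2+1}. The candidates containing elements of all these cycle types are F_20 (5T3) of order 20, S_5 (5T5) of order 120; the others are excluded. The observed types are precisely the cycle types that occur in F_20 (5T3) (apart from the identity). Each of the other remaining candidates has further cycle types, and by the Chebotarev density theorem the matching factorization patterns would occur for a proportion of primes equal to their share of the group: S_5 (5T5) additionally contains elements of type 3+2, 3+1+1, 2+1+1+1 (50 of its 120 elements, about 42% of primes). None of the 18 primes tested shows any such pattern (for each of these groups the chance of that is below 10^-4), which rules them out. Hence G = F_20 (5T3), of order 20.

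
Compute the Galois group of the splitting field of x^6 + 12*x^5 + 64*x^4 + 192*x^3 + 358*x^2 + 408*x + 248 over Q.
The polynomial f is an irreducible sextic over Q, so G = Gal(f/Q) is one of the 16 transitive subgroups 6T1, ..., 6T16 of S_6. The discriminant of f is -819200000000, which is not a perfect square, so G is not contained in A_6. The transitive groups of degree 6 not contained in A_6 are: C_6 (6T1, order 6), S_3 (6T2, order 6), D_6 (6T3, order 12), C_3 x S_3 (6T5, order 18), A_4 x C_2 (6T6, order 24), S_4 (6T8, order 24), S_3 x S_3 (6T9, order 36), S_4 x C_2 (6T11, order 48), (S_3 x S_3) : C_2 (6T13, order 72), PGL(2,5) (6T14, order 120), S_6 (6T16, order 720). By Dedekind's theorem, for a prime p not dividing disc(f) the degrees of the irreducible factors of f mod p form the cycle type of an element of G. Factoring f modulo the 22 such primes p <= 89 (skipping 2, 5, which divide the discriminant), each new pattern first appears at: mod 3: f = (x^3 + 2x + 1)(x^3 + 2x + 2), pattern 3+3; mod 7: f = (x^2 + 4)(x^2 + x + 6)(x^2 + 4x + 1), pattern 2+2+2; mod 13: f = (x + 7)(x + 10)(x^4 + 8x^3 + x^2 + 5x + 8), pattern 4+1+1; mod 43: f = (x + 6)(x + 41)(x^2 + 4x + 10)(x^2 + 4x + 18), pattern 2+2+1+1. No other pattern occurs in this range, so the set of observed cycle types is {3+3, 2+2+2, 4+1+1, 2+2+1+1}. The candidates containing elements of all these cycle types are S_4 (6T8) of order 24, S_4 x C_2 (6T11) of order 48, PGL(2,5) (6T14) of order 120, S_6 (6T16) of order 720; the others are excluded. The observed types are precisely the cycle types that occur in S_4 (6T8) (apart from the identity). Each of the other remaining candidates has further cycle types, and by the Chebotarev density theorem the matching factorization patterns would occur for a proportion of primes equal to their share of the group: S_4 x C_2 (6T11) additionally contains elements of type 6, 4+2, 2+1+1+1+1 (17 of its 48 elements, about 35% of primes); PGL(2,5) (6T14) additionally contains elements of type 6, 5+1 (44 of its 120 elements, about 37% of primes); S_6 (6T16) additionally contains elements of type 6, 5+1, 4+2, 3+2+1, 3+1+1+1, 2+1+1+1+1 (529 of its 720 elements, about 73% of primes). None of the 22 primes tested shows any such pattern (for each of these groups the chance of that is below 10^-4), which rules them out. Hence G = S_4 (6T8), of order 24.

6T8: S_4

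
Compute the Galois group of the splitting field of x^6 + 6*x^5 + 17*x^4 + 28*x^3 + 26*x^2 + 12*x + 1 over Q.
The polynomial f is an irreducible sextic over Q, so G = Gal(f/Q) is one of the 16 transitive subgroups 6T1, ..., 6T16 of S_6. The discriminant of f is 153664 = 392^2, a perfect square, so G is contained in A_6. The transitive groups of degree 6 contained in A_6 are: A_4 (6T4, order 12), S_4 (6T7, order 24), (C_3 x C_3) : C_4 (6T10, order 36), PSL(2,5) (6T12, order 60), A_6 (6T15, order 360). By Dedekind's theorem, for a prime p not dividing disc(f) the degrees of the irreducible factors of f mod p form the cycle type of an element of G. Factoring f modulo the 33 such primes p <= 149 (skipping 2, 7, which divide the discriminant), each new pattern first appears at: mod 3: f = (x^3 + x^2 + 2x + 1)(x^3 + 2x^2 + x + 1), pattern 3+3; mod 13: f = (x + 3)(x + 12)(x^2 + 2x + 9)(x^2 + 2x + 12), pattern 2+2+1+1. No other pattern occurs in this range, so the set of observed cycle types is {3+3, 2+2+1+1}. The candidates containing elements of all these cycle types are A_4 (6T4) of order 12, S_4 (6T7) of order 24, (C_3 x C_3) : C_4 (6T10) of order 36, PSL(2,5) (6T12) of order 60, A_6 (6T15) of order 360; the others are excluded. The observed types are precisely the cycle types that occur in A_4 (6T4) (apart from the identity). Each of the other remaining candidates has further cycle types, and by the Chebotarev density theorem the matching factorization patterns would occur for a proportion of primes equal to their share of the group: S_4 (6T7) additionally contains elements of type 4+2 (6 of its 24 elements, about 25% of primes); (C_3 x C_3) : C_4 (6T10) additionally contains elements of type 4+2, 3+1+1+1 (22 of its 36 elements, about 61% of primes); PSL(2,5) (6T12) additionally contains elements of type 5+1 (24 of its 60 elements, about 40% of primes); A_6 (6T15) additionally contains elements of type 5+1, 4+2, 3+1+1+1 (274 of its 360 elements, about 76% of primes). None of the 33 primes tested shows any such pattern (for each of these groups the chance of that is below 10^-4), which rules them out. Hence G = A_4 (6T4), of order 12.

A_4 (also written A4)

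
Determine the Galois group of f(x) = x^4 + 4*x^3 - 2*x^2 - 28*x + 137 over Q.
S_4 (also written S4)

The polynomial is an irreducible quartic over Q and its discriminant is 800915456, which is not a perfect square, so the Galois group is not contained in A_4. The resolvent cubic y^3 + 2*y^2 - 660*y - 4072 is irreducible over Q. An irreducible resolvent with non-square discriminant gives S_4.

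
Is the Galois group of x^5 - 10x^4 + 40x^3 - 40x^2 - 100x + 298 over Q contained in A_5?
The polynomial is irreducible of degree 5 over Q. Its discriminant is 1151520050000, which is not a perfect square. A Galois group lies in the alternating group exactly when the discriminant is a square in Q, so the Galois group (F_20) is not contained in A_5.

No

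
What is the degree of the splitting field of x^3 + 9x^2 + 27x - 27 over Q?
6

The degree of the splitting field over Q equals the order of the Galois group, so first determine the group. The polynomial is an irreducible cubic over Q and its discriminant is -78732, which is not a perfect square. For an irreducible cubic, a non-square discriminant gives Galois group S_3. The Galois group S_3 (3T2) has order 6, so the splitting field has degree 6 over Q.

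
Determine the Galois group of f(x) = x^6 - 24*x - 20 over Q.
The polynomial f is an irreducible sextic over Q, so G = Gal(f/Q) is one of the 16 transitive subgroups 6T1, ..., 6T16 of S_6. The discriminant of f is 746496000000 = 864000^2, a perfect square, so G is contained in A_6. The transitive groups of degree 6 contained in A_6 are: A_4 (6T4, order 12), S_4 (6T7, order 24), (C_3 x C_3) : C_4 (6T10, order 36), PSL(2,5) (6T12, order 60), A_6 (6T15, order 360). By Dedekind's theorem, for a prime p not dividing disc(f) the degrees of the irreducible factors of f mod p form the cycle type of an element of G. Factoring f modulo the 6 such primes p <= 23 (skipping 2, 3, 5, which divide the discriminant), each new pattern first appears at: mod 7: f = (x + 4)(x^5 + 3x^4 + 2x^3 + 6x^2 + 4x + 2), pattern 5+1; mod 23: f = (x + 2)(x + 11)(x + 16)(x^3 + 17x^2 + 13x + 7), pattern 3+1+1+1. No other pattern occurs in this range, so the set of observed cycle types is {5+1, 3+1+1+1}. Among the candidates above, the only group containing elements of all these cycle types is A_6 (6T15) — each of A_4 (6T4), S_4 (6T7), (C_3 x C_3) : C_4 (6T10), PSL(2,5) (6T12) lacks at least one of them. Hence G = A_6 (6T15), of order 360.

A_6 (also written A6)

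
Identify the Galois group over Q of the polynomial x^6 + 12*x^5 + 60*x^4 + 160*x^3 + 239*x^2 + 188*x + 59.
The polynomial f is an irreducible sextic over Q, so G = Gal(f/Q) is one of the 16 transitive subgroups 6T1, ..., 6T16 of S_6. The discriminant of f is 33856 = 184^2, a perfect square, so G is contained in A_6. The transitive groups of degree 6 contained in A_6 are: A_4 (6T4, order 12), S_4 (6T7, order 24), (C_3 x C_3) : C_4 (6T10, order 36), PSL(2,5) (6T12, order 60), A_6 (6T15, order 360). By Dedekind's theorem, for a prime p not dividing disc(f) the degrees of the irreducible factors of f mod p form the cycle type of an element of G. Factoring f modulo the 79 such primes p <= 419 (skipping 2, 23, which divide the discriminant), each new pattern first appears at: mod 3: f = (x^3 + x^2 + 2)(x^3 + 2x^2 + x + 1), pattern 3+3; mod 5: f = (x^2 + 4x + 2)(x^4 + 3x^3 + x^2 + 2), pattern 4+2; mod 19: f = (x + 7)(x + 16)(x^2 + 13x + 18)(x^2 + 14x + 1), pattern 2+2+1+1; mod 223: f = (x + 18)(x + 59)(x + 80)(x + 147)(x + 168)(x + 209), pattern 1+1+1+1+1+1. No other pattern occurs in this range, so the set of observed cycle types is {3+3, 4+2, 2+2+1+1, 1+1+1+1+1+1}. The candidates containing elements of all these cycle types are S_4 (6T7) of order 24, (C_3 x C_3) : C_4 (6T10) of order 36, A_6 (6T15) of order 360; the others are excluded. The observed types are precisely the cycle types that occur in S_4 (6T7). Each of the other remaining candidates has further cycle types, and by the Chebotarev density theorem the matching factorization patterns would occur for a proportion of primes equal to their share of the group: (C_3 x C_3) : C_4 (6T10) additionally contains elements of type 3+1+1+1 (4 of its 36 elements, about 11% of primes); A_6 (6T15) additionally contains elements of type 5+1, 3+1+1+1 (184 of its 360 elements, about 51% of primes). None of the 79 primes tested shows any such pattern (for each of these groups the chance of that is below 10^-4), which rules them out. Hence G = S_4 (6T7), of order 24.

6T7: S_4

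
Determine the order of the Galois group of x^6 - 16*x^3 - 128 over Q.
The degree of the splitting field over Q equals the order of the Galois group, so first determine the group. The polynomial f is an irreducible sextic over Q, so G = Gal(f/Q) is one of the 16 transitive subgroups 6T1, ..., 6T16 of S_6. The discriminant of f is 5410421842378752, which is not a perfect square, so G is not contained in A_6. The transitive groups of degree 6 not contained in A_6 are: C_6 (6T1, order 6), S_3 (6T2, order 6), D_6 (6T3, order 12), C_3 x S_3 (6T5, order 18), A_4 x C_2 (6T6, order 24), S_4 (6T8, order 24), S_3 x S_3 (6T9, order 36), S_4 x C_2 (6T11, order 48), (S_3 x S_3) : C_2 (6T13, order 72), PGL(2,5) (6T14, order 120), S_6 (6T16, order 720). By Dedekind's theorem, for a prime p not dividing disc(f) the degrees of the irreducible factors of f mod p form the cycle type of an element of G. Factoring f modulo the 23 such primes p <= 97 (skipping 2, 3, which divide the discriminant), each new pattern first appears at: mod 5: f = (x^6 + 4x^3 + 2), pattern 6; mod 11: f = (x + 6)(x + 10)(x^2 + x + 1)(x^2 + 5x + 3), pattern 2+2+1+1; mod 13: f = (x + 4)(x + 10)(x + 12)(x^3 + 11), pattern 3+1+1+1; mod 31: f = (x^2 + 16x + 3)(x^2 + 18x + 13)(x^2 + 28x + 15), pattern 2+2+2; mod 97: f = (x^3 + 9)(x^3 + 72), pattern 3+3. No other pattern occurs in this range, so the set of observed cycle types is {6, 2+2+1+1, 3+1+1+1, 2+2+2, 3+3}. The candidates containing elements of all these cycle types are S_3 x S_3 (6T9) of order 36, (S_3 x S_3) : C_2 (6T13) of order 72, S_6 (6T16) of order 720; the others are excluded. The observed types are precisely the cycle types that occur in S_3 x S_3 (6T9) (apart from the identity). Each of the other remaining candidates has further cycle types, and by the Chebotarev density theorem the matching factorization patterns would occur for a proportion of primes equal to their share of the group: (S_3 x S_3) : C_2 (6T13) additionally contains elements of type 4+2, 3+2+1, 2+1+1+1+1 (36 of its 72 elements, about 50% of primes); S_6 (6T16) additionally contains elements of type 5+1, 4+2, 4+1+1, 3+2+1, 2+1+1+1+1 (459 of its 720 elements, about 64% of primes). None of the 23 primes tested shows any such pattern (for each of these groups the chance of that is below 10^-4), which rules them out. Hence G = S_3 x S_3 (6T9), of order 36. The Galois group S_3 x S_3 (6T9) has order 36, so the splitting field has degree 36 over Q.

36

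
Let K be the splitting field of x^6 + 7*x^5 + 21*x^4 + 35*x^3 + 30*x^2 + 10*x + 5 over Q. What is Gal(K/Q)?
The polynomial f is an irreducible sextic over Q, so G = Gal(f/Q) is one of the 16 transitive subgroups 6T1, ..., 6T16 of S_6. The discriminant of f is 525625 = 725^2, a perfect square, so G is contained in A_6. The transitive groups of degree 6 contained in A_6 are: A_4 (6T4, order 12), S_4 (6T7, order 24), (C_3 x C_3) : C_4 (6T10, order 36), PSL(2,5) (6T12, order 60), A_6 (6T15, order 360). By Dedekind's theorem, for a prime p not dividing disc(f) the degrees of the irreducible factors of f mod p form the cycle type of an element of G. Factoring f modulo the 19 such primes p <= 73 (skipping 5, 29, which divide the discriminant), each new pattern first appears at: mod 2: f = (x^2 + x + 1)(x^4 + x + 1), pattern 4+2; mod 11: f = (x^3 + 2x + 2)(x^3 + 7x^2 + 8x + 8), pattern 3+3; mod 19: f = (x + 12)(x + 13)(x^2 + 6x + 10)(x^2 + 14x + 12), pattern 2+2+1+1; mod 61: f = (x + 29)(x + 36)(x + 43)(x^3 + 21x^2 + 14x + 14), pattern 3+1+1+1. No other pattern occurs in this range, so the set of observed cycle types is {4+2, 3+3, 2+2+1+1, 3+1+1+1}. The candidates containing elements of all these cycle types are (C_3 x C_3) : C_4 (6T10) of order 36, A_6 (6T15) of order 360; the others are excluded. The observed types are precisely the cycle types that occur in (C_3 x C_3) : C_4 (6T10) (apart from the identity). Each of the other remaining candidates has further cycle types, and by the Chebotarev density theorem the matching factorization patterns would occur for a proportion of primes equal to their share of the group: A_6 (6T15) additionally contains elements of type 5+1 (144 of its 360 elements, about 40% of primes). None of the 19 primes tested shows any such pattern (for each of these groups the chance of that is below 10^-4), which rules them out. Hence G = (C_3 x C_3) : C_4 (6T10), of order 36.

(C_3 x C_3) : C_4, the transitive group 6T10 of order 36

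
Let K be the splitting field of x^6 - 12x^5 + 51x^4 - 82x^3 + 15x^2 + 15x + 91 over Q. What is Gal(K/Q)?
C_3 x S_3 (also written G18)

The polynomial f is an irreducible sextic over Q, so G = Gal(f/Q) is one of the 16 transitive subgroups 6T1, ..., 6T16 of S_6. The discriminant of f is -51195483, which is not a perfect square, so G is not contained in A_6. The transitive groups of degree 6 not contained in A_6 are: C_6 (6T1, order 6), S_3 (6T2, order 6), D_6 (6T3, order 12), C_3 x S_3 (6T5, order 18), A_4 x C_2 (6T6, order 24), S_4 (6T8, order 24), S_3 x S_3 (6T9, order 36), S_4 x C_2 (6T11, order 48), (S_3 x S_3) : C_2 (6T13, order 72), PGL(2,5) (6T14, order 120), S_6 (6T16, order 720). By Dedekind's theorem, for a prime p not dividing disc(f) the degrees of the irreducible factors of f mod p form the cycle type of an element of G. Factoring f modulo the 33 such primes p <= 149 (skipping 3, 17, which divide the discriminant), each new pattern first appears at: mod 2: f = (x^6 + x^4 + x^2 + x + 1), pattern 6; mod 7: f = (x)(x + 3)(x + 5)(x^3 + x^2 + 1), pattern 3+1+1+1; mod 19: f = (x^3 + 13x^2 + 4x + 3)(x^3 + 13x^2 + 11x + 5), pattern 3+3; mod 53: f = (x^2 + 2x + 22)(x^2 + 43x + 47)(x^2 + 49x + 23), pattern 2+2+2; mod 73: f = (x + 7)(x + 8)(x + 22)(x + 52)(x + 53)(x + 65), pattern 1+1+1+1+1+1. No other pattern occurs in this range, so the set of observed cycle types is {6, 3+1+1+1, 3+3, 2+2+2, 1+1+1+1+1+1}. The candidates containing elements of all these cycle types are C_3 x S_3 (6T5) of order 18, S_3 x S_3 (6T9) of order 36, (S_3 x S_3) : C_2 (6T13) of order 72, S_6 (6T16) of order 720; the others are excluded. The observed types are precisely the cycle types that occur in C_3 x S_3 (6T5). Each of the other remaining candidates has further cycle types, and by the Chebotarev density theorem the matching factorization patterns would occur for a proportion of primes equal to their share of the group: S_3 x S_3 (6T9) additionally contains elements of type 2+2+1+1 (9 of its 36 elements, about 25% of primes); (S_3 x S_3) : C_2 (6T13) additionally contains elements of type 4+2, 3+2+1, 2+2+1+1, 2+1+1+1+1 (45 of its 72 elements, about 62% of primes); S_6 (6T16) additionally contains elements of type 5+1, 4+2, 4+1+1, 3+2+1, 2+2+1+1, 2+1+1+1+1 (504 of its 720 elements, about 70% of primes). None of the 33 primes tested shows any such pattern (for each of these groups the chance of that is below 10^-4), which rules them out. Hence G = C_3 x S_3 (6T5), of order 18.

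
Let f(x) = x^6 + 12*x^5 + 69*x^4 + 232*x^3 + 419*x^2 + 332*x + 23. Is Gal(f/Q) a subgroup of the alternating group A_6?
The polynomial is irreducible of degree 6 over Q. Its discriminant is 870211913777152, which is not a perfect square. A Galois group lies in the alternating group exactly when the discriminant is a square in Q, so the Galois group (S_4) is not contained in A_6.

No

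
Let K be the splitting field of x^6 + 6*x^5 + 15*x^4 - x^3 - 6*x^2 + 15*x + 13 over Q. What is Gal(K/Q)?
(S_3 x S_3) : C_2 (order 72)

The polynomial f is an irreducible sextic over Q, so G = Gal(f/Q) is one of the 16 transitive subgroups 6T1, ..., 6T16 of S_6. The discriminant of f is -2573642648187, which is not a perfect square, so G is not contained in A_6. The transitive groups of degree 6 not contained in A_6 are: C_6 (6T1, order 6), S_3 (6T2, order 6), D_6 (6T3, order 12), C_3 x S_3 (6T5, order 18), A_4 x C_2 (6T6, order 24), S_4 (6T8, order 24), S_3 x S_3 (6T9, order 36), S_4 x C_2 (6T11, order 48), (S_3 x S_3) : C_2 (6T13, order 72), PGL(2,5) (6T14, order 120), S_6 (6T16, order 720). By Dedekind's theorem, for a prime p not dividing disc(f) the degrees of the irreducible factors of f mod p form the cycle type of an element of G. Factoring f modulo the 26 such primes p <= 127 (skipping 3, 13, 17, 41, 43, which divide the discriminant), each new pattern first appears at: mod 2: f = (x^6 + x^4 + x^3 + x + 1), pattern 6; mod 7: f = (x + 3)(x^2 + 3x + 5)(x^3 + x + 6), pattern 3+2+1; mod 11: f = (x^2 + 1)(x^4 + 6x^3 + 3x^2 + 4x + 2), pattern 4+2; mod 31: f = (x + 9)(x + 28)(x^2 + 15x + 20)(x^2 + 16x + 30), pattern 2+2+1+1; mod 61: f = (x + 3)(x + 13)(x + 30)(x + 55)(x^2 + 27x + 34), pattern 2+1+1+1+1; mod 97: f = (x + 25)(x + 36)(x + 91)(x^3 + 48x^2 + 42x + 58), pattern 3+1+1+1; mod 113: f = (x^2 + 48x + 17)(x^2 + 77x + 40)(x^2 + 107x + 63), pattern 2+2+2; mod 127: f = (x^3 + 52x^2 + 46x + 16)(x^3 + 81x^2 + 75x + 104), pattern 3+3. No other pattern occurs in this range, so the set of observed cycle types is {6, 3+2+1, 4+2, 2+2+1+1, 2+1+1+1+1, 3+1+1+1, 2+2+2, 3+3}. The candidates containing elements of all these cycle types are (S_3 x S_3) : C_2 (6T13) of order 72, S_6 (6T16) of order 720; the others are excluded. The observed types are precisely the cycle types that occur in (S_3 x S_3) : C_2 (6T13) (apart from the identity). Each of the other remaining candidates has further cycle types, and by the Chebotarev density theorem the matching factorization patterns would occur for a proportion of primes equal to their share of the group: S_6 (6T16) additionally contains elements of type 5+1, 4+1+1 (234 of its 720 elements, about 32% of primes). None of the 26 primes tested shows any such pattern (for each of these groups the chance of that is below 10^-4), which rules them out. Hence G = (S_3 x S_3) : C_2 (6T13), of order 72.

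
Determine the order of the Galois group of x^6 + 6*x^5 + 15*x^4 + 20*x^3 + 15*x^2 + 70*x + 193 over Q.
720

The degree of the splitting field over Q equals the order of the Galois group, so first determine the group. The polynomial f is an irreducible sextic over Q, so G = Gal(f/Q) is one of the 16 transitive subgroups 6T1, ..., 6T16 of S_6. The discriminant of f is -1388339588497408, which is not a perfect square, so G is not contained in A_6. The transitive groups of degree 6 not contained in A_6 are: C_6 (6T1, order 6), S_3 (6T2, order 6), D_6 (6T3, order 12), C_3 x S_3 (6T5, order 18), A_4 x C_2 (6T6, order 24), S_4 (6T8, order 24), S_3 x S_3 (6T9, order 36), S_4 x C_2 (6T11, order 48), (S_3 x S_3) : C_2 (6T13, order 72), PGL(2,5) (6T14, order 120), S_6 (6T16, order 720). By Dedekind's theorem, for a prime p not dividing disc(f) the degrees of the irreducible factors of f mod p form the cycle type of an element of G. Factoring f modulo the 3 such primes p <= 7 (skipping 2, which divides the discriminant), each new pattern first appears at: mod 3: f = (x^6 + 2x^3 + x + 1), pattern 6; mod 5: f = (x + 2)(x + 4)(x^4 + 2x^2 + 3x + 1), pattern 4+1+1; mod 7: f = (x + 4)(x^2 + 3x + 1)(x^3 + 6x^2 + 2x + 1), pattern 3+2+1. No other pattern occurs in this range, so the set of observed cycle types is {6, 4+1+1, 3+2+1}. Among the candidates above, the only group containing elements of all these cycle types is S_6 (6T16); every other candidate lacks at least one of them. Hence G = S_6 (6T16), of order 720. The Galois group S_6 (6T16) has order 720, so the splitting field has degree 720 over Q.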